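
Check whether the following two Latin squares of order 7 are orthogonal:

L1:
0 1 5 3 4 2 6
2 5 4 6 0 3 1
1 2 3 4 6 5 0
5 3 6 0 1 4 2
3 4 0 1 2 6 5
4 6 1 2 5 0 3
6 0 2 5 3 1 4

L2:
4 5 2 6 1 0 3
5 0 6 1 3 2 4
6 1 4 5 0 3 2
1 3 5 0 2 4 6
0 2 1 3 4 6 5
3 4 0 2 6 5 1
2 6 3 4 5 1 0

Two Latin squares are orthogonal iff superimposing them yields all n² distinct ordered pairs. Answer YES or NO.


Form the n² = 49 superimposed pairs (L1[i][j], L2[i][j]), row by row (rows and columns indexed from 0):
row 0: (0,4) (1,5) (5,2) (3,6) (4,1) (2,0) (6,3)
row 1: (2,5) (5,0) (4,6) (6,1) (0,3) (3,2) (1,4)
row 2: (1,6) (2,1) (3,4) (4,5) (6,0) (5,3) (0,2)
row 3: (5,1) (3,3) (6,5) (0,0) (1,2) (4,4) (2,6)
row 4: (3,0) (4,2) (0,1) (1,3) (2,4) (6,6) (5,5)
row 5: (4,3) (6,4) (1,0) (2,2) (5,6) (0,5) (3,1)
row 6: (6,2) (0,6) (2,3) (5,4) (3,5) (1,1) (4,0)
Orthogonality requires all 49 pairs distinct.
Check by first coordinate: for each symbol s of L1, list the L2 entries in the n cells where L1 = s; they must all differ.
  L1 = 0: L2 entries (in reading order) 4, 3, 2, 0, 1, 5, 6 — all 7 distinct ✓
  L1 = 1: L2 entries (in reading order) 5, 4, 6, 2, 3, 0, 1 — all 7 distinct ✓
  L1 = 2: L2 entries (in reading order) 0, 5, 1, 6, 4, 2, 3 — all 7 distinct ✓
  L1 = 3: L2 entries (in reading order) 6, 2, 4, 3, 0, 1, 5 — all 7 distinct ✓
  L1 = 4: L2 entries (in reading order) 1, 6, 5, 4, 2, 3, 0 — all 7 distinct ✓
  L1 = 5: L2 entries (in reading order) 2, 0, 3, 1, 5, 6, 4 — all 7 distinct ✓
  L1 = 6: L2 entries (in reading order) 3, 1, 0, 5, 6, 4, 2 — all 7 distinct ✓
Every symbol of L1 meets every symbol of L2 exactly once, so all 49 pairs are distinct (49 of 49).
Conclusion: YES.

YES


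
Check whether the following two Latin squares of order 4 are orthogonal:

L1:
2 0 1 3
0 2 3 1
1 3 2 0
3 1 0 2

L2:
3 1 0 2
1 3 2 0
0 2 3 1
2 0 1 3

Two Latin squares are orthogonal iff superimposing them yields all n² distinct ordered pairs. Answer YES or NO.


Form the n² = 16 superimposed pairs (L1[i][j], L2[i][j]), row by row (rows and columns indexed from 0):
row 0: (2,3) (0,1) (1,0) (3,2)
row 1: (0,1) (2,3) (3,2) (1,0)
row 2: (1,0) (3,2) (2,3) (0,1)
row 3: (3,2) (1,0) (0,1) (2,3)
Orthogonality requires all 16 pairs distinct.
But the pair (0,1) repeats: cell (0,1) has L1 = 0, L2 = 1, and cell (1,0) has L1 = 0, L2 = 1.
A repeated pair means some other pair never occurs (only 4 distinct pairs out of 16), so the squares are not orthogonal.
Conclusion: NO.

NO


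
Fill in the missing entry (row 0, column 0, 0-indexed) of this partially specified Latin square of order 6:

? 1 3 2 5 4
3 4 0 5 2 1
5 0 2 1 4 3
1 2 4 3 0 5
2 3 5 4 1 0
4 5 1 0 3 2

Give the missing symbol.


Row 0 contains symbols [1, 2, 3, 4, 5] — missing [0].
Column 0 contains symbols [1, 2, 3, 4, 5] — missing [0].
The missing symbol must appear in both missing sets; intersection = [0].
Therefore the hidden value is 0.

Missing value = 0.


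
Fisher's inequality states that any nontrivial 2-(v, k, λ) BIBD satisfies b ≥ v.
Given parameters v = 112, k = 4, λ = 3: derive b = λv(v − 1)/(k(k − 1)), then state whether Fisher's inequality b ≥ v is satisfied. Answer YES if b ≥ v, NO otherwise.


b = λv(v − 1)/(k(k − 1)) = 3·112·111/(4·3) = 37296/12 = 3108.
Compare with v = 112: b ≥ v, so Fisher's inequality holds.

YES


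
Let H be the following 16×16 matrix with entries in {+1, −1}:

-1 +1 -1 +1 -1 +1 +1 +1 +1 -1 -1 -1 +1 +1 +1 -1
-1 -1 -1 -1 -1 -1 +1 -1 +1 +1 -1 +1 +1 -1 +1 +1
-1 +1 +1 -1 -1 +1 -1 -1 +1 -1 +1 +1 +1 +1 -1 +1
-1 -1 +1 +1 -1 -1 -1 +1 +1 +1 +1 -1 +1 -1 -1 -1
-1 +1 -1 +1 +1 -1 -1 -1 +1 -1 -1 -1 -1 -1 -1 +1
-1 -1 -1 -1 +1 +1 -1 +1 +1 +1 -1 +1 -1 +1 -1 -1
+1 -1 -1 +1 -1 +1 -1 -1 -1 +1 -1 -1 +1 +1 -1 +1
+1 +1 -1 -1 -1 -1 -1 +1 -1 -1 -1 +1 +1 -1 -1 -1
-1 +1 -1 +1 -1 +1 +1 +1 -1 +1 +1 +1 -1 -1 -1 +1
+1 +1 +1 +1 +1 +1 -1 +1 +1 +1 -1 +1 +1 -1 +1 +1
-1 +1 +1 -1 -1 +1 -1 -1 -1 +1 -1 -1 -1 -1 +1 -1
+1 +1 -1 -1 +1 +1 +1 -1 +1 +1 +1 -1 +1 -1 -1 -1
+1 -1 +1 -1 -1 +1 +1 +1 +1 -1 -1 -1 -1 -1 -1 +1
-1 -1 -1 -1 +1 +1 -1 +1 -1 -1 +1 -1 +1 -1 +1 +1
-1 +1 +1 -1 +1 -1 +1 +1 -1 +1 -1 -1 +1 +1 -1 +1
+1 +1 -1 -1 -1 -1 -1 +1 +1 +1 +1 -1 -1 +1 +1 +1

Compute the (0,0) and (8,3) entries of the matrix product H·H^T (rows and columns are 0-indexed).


Row 0 of H: [-1, 1, -1, 1, -1, 1, 1, 1, 1, -1, -1, -1, 1, 1, 1, -1].
Row 3 of H: [-1, -1, 1, 1, -1, -1, -1, 1, 1, 1, 1, -1, 1, -1, -1, -1].
Row 8 of H: [-1, 1, -1, 1, -1, 1, 1, 1, -1, 1, 1, 1, -1, -1, -1, 1].
(H·H^T)[0][0] = Σ_j H[0][j]·H[0][j] = (-1)² + (1)² + (-1)² + (1)² + (-1)² + (1)² + (1)² + (1)² + (1)² + (-1)² + (-1)² + (-1)² + (1)² + (1)² + (1)² + (-1)² = 1 + 1 + 1 + 1 + 1 + 1 + 1 + 1 + 1 + 1 + 1 + 1 + 1 + 1 + 1 + 1 = 16.
(H·H^T)[8][3] = Σ_j H[8][j]·H[3][j] = (-1)·(-1) + (1)·(-1) + (-1)·(1) + (1)·(1) + (-1)·(-1) + (1)·(-1) + (1)·(-1) + (1)·(1) + (-1)·(1) + (1)·(1) + (1)·(1) + (1)·(-1) + (-1)·(1) + (-1)·(-1) + (-1)·(-1) + (1)·(-1) = 1 + -1 + -1 + 1 + 1 + -1 + -1 + 1 + -1 + 1 + 1 + -1 + -1 + 1 + 1 + -1 = 0.
So rows 8 and 3 are orthogonal; the diagonal entry equals n = 16.

(0,0) entry = 16; (8,3) entry = 0.


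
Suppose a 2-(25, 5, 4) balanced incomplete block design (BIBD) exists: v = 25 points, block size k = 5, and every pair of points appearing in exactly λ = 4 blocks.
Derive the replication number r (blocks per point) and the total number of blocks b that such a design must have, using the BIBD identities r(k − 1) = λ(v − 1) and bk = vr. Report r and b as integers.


Any 2-(v, k, λ) BIBD satisfies two necessary conditions:
  (i)  Each point sits in r blocks, and counting incidences through any fixed point gives r(k − 1) = λ(v − 1), so r = λ(v − 1)/(k − 1).
  (ii) Total incidences bk = vr, so b = vr/k.
Step 1: r = λ(v − 1)/(k − 1) = 4·(25 − 1)/(5 − 1) = 4·24/4 = 96/4 = 24.
Step 2: b = vr/k = 25·24/5 = 600/5 = 120.
Check integrality: r = 24 ∈ Z ✓, b = 120 ∈ Z ✓.
(These identities are necessary conditions: they determine r and b for any design with these parameters, but do not by themselves prove that one exists.)

r = 24, b = 120.


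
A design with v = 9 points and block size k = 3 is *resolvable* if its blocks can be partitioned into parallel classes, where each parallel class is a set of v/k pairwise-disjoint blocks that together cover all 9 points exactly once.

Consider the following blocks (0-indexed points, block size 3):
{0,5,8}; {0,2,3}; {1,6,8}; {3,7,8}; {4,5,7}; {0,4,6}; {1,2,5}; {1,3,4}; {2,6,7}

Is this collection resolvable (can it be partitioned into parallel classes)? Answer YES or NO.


v = 9, block size k = 3, number of blocks = 9.
For resolvability, blocks must partition into parallel classes of size v/k = 3.
Total blocks must therefore be a multiple of 3: 9 = 3·3 + 0 ⇒ divisible ✓.
Greedy packing gives 3 candidate class(es). Each should be a full parallel class (size 3, covers all 9 points).
  Class 1 (3 blocks): {0,5,8}; {1,3,4}; {2,6,7}. Points covered: [0, 1, 2, 3, 4, 5, 6, 7, 8].
  Class 2 (3 blocks): {0,2,3}; {1,6,8}; {4,5,7}. Points covered: [0, 1, 2, 3, 4, 5, 6, 7, 8].
  Class 3 (3 blocks): {3,7,8}; {0,4,6}; {1,2,5}. Points covered: [0, 1, 2, 3, 4, 5, 6, 7, 8].
All classes full (size 3)? YES. All classes cover every point? YES.
Resolvable? YES.

YES


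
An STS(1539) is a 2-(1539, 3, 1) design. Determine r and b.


An STS(v) is a 2-(v, 3, 1) BIBD: block size k = 3, λ = 1.
Replication: r(k − 1) = λ(v − 1) ⇒ r·2 = 1539 − 1 = 1538 ⇒ r = 769.
Block count: bk = vr ⇒ b·3 = 1539·769 = 1183491 ⇒ b = 394497.

r = 769, b = 394497.


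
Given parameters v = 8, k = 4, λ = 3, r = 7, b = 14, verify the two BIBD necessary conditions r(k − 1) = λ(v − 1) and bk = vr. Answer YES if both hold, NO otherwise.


Condition (i): r(k − 1) = 7·3 = 21; λ(v − 1) = 3·7 = 21. Match? YES.
Condition (ii): bk = 14·4 = 56; vr = 8·7 = 56. Match? YES.
Both conditions hold? YES.

YES


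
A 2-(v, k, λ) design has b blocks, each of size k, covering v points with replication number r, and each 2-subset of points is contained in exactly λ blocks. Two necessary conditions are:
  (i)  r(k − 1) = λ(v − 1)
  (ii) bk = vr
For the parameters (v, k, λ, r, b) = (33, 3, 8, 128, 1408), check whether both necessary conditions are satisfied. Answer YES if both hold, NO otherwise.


Condition (i): r(k − 1) = 128·2 = 256; λ(v − 1) = 8·32 = 256. Match? YES.
Condition (ii): bk = 1408·3 = 4224; vr = 33·128 = 4224. Match? YES.
Both conditions hold? YES.

YES


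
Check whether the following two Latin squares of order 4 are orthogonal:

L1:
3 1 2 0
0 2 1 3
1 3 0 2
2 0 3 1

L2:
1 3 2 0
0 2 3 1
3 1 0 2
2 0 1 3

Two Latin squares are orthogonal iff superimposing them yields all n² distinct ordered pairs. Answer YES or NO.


Form the n² = 16 superimposed pairs (L1[i][j], L2[i][j]), row by row (rows and columns indexed from 0):
row 0: (3,1) (1,3) (2,2) (0,0)
row 1: (0,0) (2,2) (1,3) (3,1)
row 2: (1,3) (3,1) (0,0) (2,2)
row 3: (2,2) (0,0) (3,1) (1,3)
Orthogonality requires all 16 pairs distinct.
But the pair (0,0) repeats: cell (0,3) has L1 = 0, L2 = 0, and cell (1,0) has L1 = 0, L2 = 0.
A repeated pair means some other pair never occurs (only 4 distinct pairs out of 16), so the squares are not orthogonal.
Conclusion: NO.

NO


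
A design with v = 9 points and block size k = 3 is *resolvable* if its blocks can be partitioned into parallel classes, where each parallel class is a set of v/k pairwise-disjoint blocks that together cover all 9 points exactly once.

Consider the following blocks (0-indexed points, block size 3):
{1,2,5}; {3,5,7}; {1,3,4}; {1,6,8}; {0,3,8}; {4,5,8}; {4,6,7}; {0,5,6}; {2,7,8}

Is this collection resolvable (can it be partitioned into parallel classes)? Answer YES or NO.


v = 9, block size k = 3, number of blocks = 9.
For resolvability, blocks must partition into parallel classes of size v/k = 3.
Total blocks must therefore be a multiple of 3: 9 = 3·3 + 0 ⇒ divisible ✓.
Consider block {3,5,7}. The only other block(s) in the collection disjoint from it are {1,6,8} — just 1 block(s). Any parallel class containing {3,5,7} would need 2 other blocks each disjoint from it, so no parallel class of size 3 can contain {3,5,7}.
Since every block must belong to some parallel class in a resolution, the collection cannot be partitioned into parallel classes.
Resolvable? NO.

NO


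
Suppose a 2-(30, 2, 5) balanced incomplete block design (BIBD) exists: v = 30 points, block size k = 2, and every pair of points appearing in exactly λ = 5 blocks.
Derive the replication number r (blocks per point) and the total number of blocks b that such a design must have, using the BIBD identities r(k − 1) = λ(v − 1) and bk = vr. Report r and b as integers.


Any 2-(v, k, λ) BIBD satisfies two necessary conditions:
  (i)  Each point sits in r blocks, and counting incidences through any fixed point gives r(k − 1) = λ(v − 1), so r = λ(v − 1)/(k − 1).
  (ii) Total incidences bk = vr, so b = vr/k.
Step 1: r = λ(v − 1)/(k − 1) = 5·(30 − 1)/(2 − 1) = 5·29/1 = 145/1 = 145.
Step 2: b = vr/k = 30·145/2 = 4350/2 = 2175.
Check integrality: r = 145 ∈ Z ✓, b = 2175 ∈ Z ✓.
(These identities are necessary conditions: they determine r and b for any design with these parameters, but do not by themselves prove that one exists.)

r = 145, b = 2175.


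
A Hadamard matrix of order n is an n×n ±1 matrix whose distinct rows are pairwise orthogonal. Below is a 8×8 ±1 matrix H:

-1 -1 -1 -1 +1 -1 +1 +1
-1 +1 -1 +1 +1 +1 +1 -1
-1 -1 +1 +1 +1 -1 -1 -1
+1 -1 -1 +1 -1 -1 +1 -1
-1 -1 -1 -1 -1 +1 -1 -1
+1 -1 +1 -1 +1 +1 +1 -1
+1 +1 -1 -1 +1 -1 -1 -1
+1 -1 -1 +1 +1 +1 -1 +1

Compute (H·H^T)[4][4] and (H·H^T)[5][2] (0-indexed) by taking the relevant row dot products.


Row 2 of H: [-1, -1, 1, 1, 1, -1, -1, -1].
Row 4 of H: [-1, -1, -1, -1, -1, 1, -1, -1].
Row 5 of H: [1, -1, 1, -1, 1, 1, 1, -1].
(H·H^T)[4][4] = Σ_j H[4][j]·H[4][j] = (-1)² + (-1)² + (-1)² + (-1)² + (-1)² + (1)² + (-1)² + (-1)² = 1 + 1 + 1 + 1 + 1 + 1 + 1 + 1 = 8.
(H·H^T)[5][2] = Σ_j H[5][j]·H[2][j] = (1)·(-1) + (-1)·(-1) + (1)·(1) + (-1)·(1) + (1)·(1) + (1)·(-1) + (1)·(-1) + (-1)·(-1) = -1 + 1 + 1 + -1 + 1 + -1 + -1 + 1 = 0.
So rows 5 and 2 are orthogonal; the diagonal entry equals n = 8.

(4,4) entry = 8; (5,2) entry = 0.


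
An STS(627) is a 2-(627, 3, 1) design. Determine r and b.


An STS(v) is a 2-(v, 3, 1) BIBD: block size k = 3, λ = 1.
Replication: r(k − 1) = λ(v − 1) ⇒ r·2 = 627 − 1 = 626 ⇒ r = 313.
Block count: bk = vr ⇒ b·3 = 627·313 = 196251 ⇒ b = 65417.
(Check via b = v(v − 1)/6 = 627·626/6 = 392502/6 = 65417.)

r = 313, b = 65417.


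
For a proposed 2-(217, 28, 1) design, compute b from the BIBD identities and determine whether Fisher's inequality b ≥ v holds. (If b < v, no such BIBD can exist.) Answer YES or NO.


b = λv(v − 1)/(k(k − 1)) = 1·217·216/(28·27) = 46872/756 = 62.
Compare with v = 217: b < v, so Fisher's inequality fails.

NO


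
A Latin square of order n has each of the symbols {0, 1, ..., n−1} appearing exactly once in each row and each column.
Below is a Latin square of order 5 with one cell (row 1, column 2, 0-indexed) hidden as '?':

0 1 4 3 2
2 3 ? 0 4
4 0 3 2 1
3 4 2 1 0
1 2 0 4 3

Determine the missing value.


Row 1 contains symbols [0, 2, 3, 4] — missing [1].
Column 2 contains symbols [0, 2, 3, 4] — missing [1].
The missing symbol must appear in both missing sets; intersection = [1].
Therefore the hidden value is 1.

Missing value = 1.


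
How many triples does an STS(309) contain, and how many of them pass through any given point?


An STS(v) is a 2-(v, 3, 1) BIBD: block size k = 3, λ = 1.
Replication: r(k − 1) = λ(v − 1) ⇒ r·2 = 309 − 1 = 308 ⇒ r = 154.
Block count: b = v(v − 1)/6 = 309·308/6 = 95172/6 = 15862.

r = 154, b = 15862.


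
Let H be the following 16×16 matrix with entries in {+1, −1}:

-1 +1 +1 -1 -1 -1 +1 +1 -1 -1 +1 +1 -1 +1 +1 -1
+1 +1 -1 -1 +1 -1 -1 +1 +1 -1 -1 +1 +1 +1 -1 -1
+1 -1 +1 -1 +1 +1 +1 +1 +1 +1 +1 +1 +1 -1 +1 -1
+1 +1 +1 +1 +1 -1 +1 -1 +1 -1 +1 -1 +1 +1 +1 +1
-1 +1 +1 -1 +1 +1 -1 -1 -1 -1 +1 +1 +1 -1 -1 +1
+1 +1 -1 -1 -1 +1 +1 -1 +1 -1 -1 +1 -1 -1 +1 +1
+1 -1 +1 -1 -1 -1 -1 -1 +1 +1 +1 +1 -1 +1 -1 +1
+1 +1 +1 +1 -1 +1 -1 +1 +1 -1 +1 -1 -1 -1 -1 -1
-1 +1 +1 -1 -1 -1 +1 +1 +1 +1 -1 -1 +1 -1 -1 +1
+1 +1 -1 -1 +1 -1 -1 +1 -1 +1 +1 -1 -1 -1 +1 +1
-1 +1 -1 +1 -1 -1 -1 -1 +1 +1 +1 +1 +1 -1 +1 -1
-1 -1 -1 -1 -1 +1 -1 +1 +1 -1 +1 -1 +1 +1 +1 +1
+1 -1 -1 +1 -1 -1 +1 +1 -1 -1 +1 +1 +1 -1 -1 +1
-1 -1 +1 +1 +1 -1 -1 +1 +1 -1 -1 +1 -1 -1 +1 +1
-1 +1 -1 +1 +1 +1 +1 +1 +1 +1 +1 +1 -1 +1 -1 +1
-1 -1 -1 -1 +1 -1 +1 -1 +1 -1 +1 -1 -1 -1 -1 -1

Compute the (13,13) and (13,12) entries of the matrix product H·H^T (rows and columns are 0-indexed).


Row 12 of H: [1, -1, -1, 1, -1, -1, 1, 1, -1, -1, 1, 1, 1, -1, -1, 1].
Row 13 of H: [-1, -1, 1, 1, 1, -1, -1, 1, 1, -1, -1, 1, -1, -1, 1, 1].
(H·H^T)[13][13] = Σ_j H[13][j]·H[13][j] = (-1)² + (-1)² + (1)² + (1)² + (1)² + (-1)² + (-1)² + (1)² + (1)² + (-1)² + (-1)² + (1)² + (-1)² + (-1)² + (1)² + (1)² = 1 + 1 + 1 + 1 + 1 + 1 + 1 + 1 + 1 + 1 + 1 + 1 + 1 + 1 + 1 + 1 = 16.
(H·H^T)[13][12] = Σ_j H[13][j]·H[12][j] = (-1)·(1) + (-1)·(-1) + (1)·(-1) + (1)·(1) + (1)·(-1) + (-1)·(-1) + (-1)·(1) + (1)·(1) + (1)·(-1) + (-1)·(-1) + (-1)·(1) + (1)·(1) + (-1)·(1) + (-1)·(-1) + (1)·(-1) + (1)·(1) = -1 + 1 + -1 + 1 + -1 + 1 + -1 + 1 + -1 + 1 + -1 + 1 + -1 + 1 + -1 + 1 = 0.
So rows 13 and 12 are orthogonal; the diagonal entry equals n = 16.

(13,13) entry = 16; (13,12) entry = 0.


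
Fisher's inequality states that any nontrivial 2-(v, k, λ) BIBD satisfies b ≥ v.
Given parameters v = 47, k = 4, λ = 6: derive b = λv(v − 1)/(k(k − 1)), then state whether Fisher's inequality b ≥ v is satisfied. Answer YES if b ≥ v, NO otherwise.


b = λv(v − 1)/(k(k − 1)) = 6·47·46/(4·3) = 12972/12 = 1081.
Compare with v = 47: b ≥ v, so Fisher's inequality holds.

YES


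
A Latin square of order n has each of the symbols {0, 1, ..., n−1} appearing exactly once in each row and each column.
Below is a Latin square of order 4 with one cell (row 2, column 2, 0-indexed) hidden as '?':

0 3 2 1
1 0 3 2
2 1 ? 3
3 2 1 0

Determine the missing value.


Row 2 contains symbols [1, 2, 3] — missing [0].
Column 2 contains symbols [1, 2, 3] — missing [0].
The missing symbol must appear in both missing sets; intersection = [0].
Therefore the hidden value is 0.

Missing value = 0.


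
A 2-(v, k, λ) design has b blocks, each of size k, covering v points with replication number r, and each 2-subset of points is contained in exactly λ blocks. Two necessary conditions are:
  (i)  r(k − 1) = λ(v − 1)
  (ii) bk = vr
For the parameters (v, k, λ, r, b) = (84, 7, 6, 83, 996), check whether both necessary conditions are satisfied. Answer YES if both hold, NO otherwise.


Condition (i): r(k − 1) = 83·6 = 498; λ(v − 1) = 6·83 = 498. Match? YES.
Condition (ii): bk = 996·7 = 6972; vr = 84·83 = 6972. Match? YES.
Both conditions hold? YES.

YES


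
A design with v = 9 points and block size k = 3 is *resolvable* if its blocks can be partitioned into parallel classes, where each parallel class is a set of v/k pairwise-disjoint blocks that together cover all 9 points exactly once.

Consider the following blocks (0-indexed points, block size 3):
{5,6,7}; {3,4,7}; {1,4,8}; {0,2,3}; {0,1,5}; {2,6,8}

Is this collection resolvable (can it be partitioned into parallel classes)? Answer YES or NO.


v = 9, block size k = 3, number of blocks = 6.
For resolvability, blocks must partition into parallel classes of size v/k = 3.
Total blocks must therefore be a multiple of 3: 6 = 3·2 + 0 ⇒ divisible ✓.
Greedy packing gives 2 candidate class(es). Each should be a full parallel class (size 3, covers all 9 points).
  Class 1 (3 blocks): {5,6,7}; {1,4,8}; {0,2,3}. Points covered: [0, 1, 2, 3, 4, 5, 6, 7, 8].
  Class 2 (3 blocks): {3,4,7}; {0,1,5}; {2,6,8}. Points covered: [0, 1, 2, 3, 4, 5, 6, 7, 8].
All classes full (size 3)? YES. All classes cover every point? YES.
Resolvable? YES.

YES


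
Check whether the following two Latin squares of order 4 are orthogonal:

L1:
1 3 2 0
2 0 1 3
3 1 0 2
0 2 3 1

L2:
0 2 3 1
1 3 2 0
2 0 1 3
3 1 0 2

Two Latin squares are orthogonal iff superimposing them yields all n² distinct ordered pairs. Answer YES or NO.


Form the n² = 16 superimposed pairs (L1[i][j], L2[i][j]), row by row (rows and columns indexed from 0):
row 0: (1,0) (3,2) (2,3) (0,1)
row 1: (2,1) (0,3) (1,2) (3,0)
row 2: (3,2) (1,0) (0,1) (2,3)
row 3: (0,3) (2,1) (3,0) (1,2)
Orthogonality requires all 16 pairs distinct.
But the pair (3,2) repeats: cell (0,1) has L1 = 3, L2 = 2, and cell (2,0) has L1 = 3, L2 = 2.
A repeated pair means some other pair never occurs (only 8 distinct pairs out of 16), so the squares are not orthogonal.
Conclusion: NO.

NO


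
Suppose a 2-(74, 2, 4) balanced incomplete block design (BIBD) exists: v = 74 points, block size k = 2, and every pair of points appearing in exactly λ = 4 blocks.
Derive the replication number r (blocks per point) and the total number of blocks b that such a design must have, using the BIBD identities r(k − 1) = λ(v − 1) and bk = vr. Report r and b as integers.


Any 2-(v, k, λ) BIBD satisfies two necessary conditions:
  (i)  Each point sits in r blocks, and counting incidences through any fixed point gives r(k − 1) = λ(v − 1), so r = λ(v − 1)/(k − 1).
  (ii) Total incidences bk = vr, so b = vr/k.
Step 1: r = λ(v − 1)/(k − 1) = 4·(74 − 1)/(2 − 1) = 4·73/1 = 292/1 = 292.
Step 2: b = vr/k = 74·292/2 = 21608/2 = 10804.
Check integrality: r = 292 ∈ Z ✓, b = 10804 ∈ Z ✓.
(These identities are necessary conditions: they determine r and b for any design with these parameters, but do not by themselves prove that one exists.)

r = 292, b = 10804.


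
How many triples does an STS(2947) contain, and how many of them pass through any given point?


An STS(v) is a 2-(v, 3, 1) BIBD: block size k = 3, λ = 1.
Replication: r(k − 1) = λ(v − 1) ⇒ r·2 = 2947 − 1 = 2946 ⇒ r = 1473.
Block count: bk = vr ⇒ b·3 = 2947·1473 = 4340931 ⇒ b = 1446977.

r = 1473, b = 1446977.


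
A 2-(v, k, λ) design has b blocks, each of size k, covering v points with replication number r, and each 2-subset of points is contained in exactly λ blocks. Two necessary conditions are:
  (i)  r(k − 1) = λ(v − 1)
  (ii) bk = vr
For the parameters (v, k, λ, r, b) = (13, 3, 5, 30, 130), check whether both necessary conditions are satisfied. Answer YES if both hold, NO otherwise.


Condition (i): r(k − 1) = 30·2 = 60; λ(v − 1) = 5·12 = 60. Match? YES.
Condition (ii): bk = 130·3 = 390; vr = 13·30 = 390. Match? YES.
Both conditions hold? YES.

YES


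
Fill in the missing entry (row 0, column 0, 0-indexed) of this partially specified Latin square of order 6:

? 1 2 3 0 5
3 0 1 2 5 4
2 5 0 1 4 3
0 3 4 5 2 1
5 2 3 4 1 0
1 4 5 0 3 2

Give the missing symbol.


Row 0 contains symbols [0, 1, 2, 3, 5] — missing [4].
Column 0 contains symbols [0, 1, 2, 3, 5] — missing [4].
The missing symbol must appear in both missing sets; intersection = [4].
Therefore the hidden value is 4.

Missing value = 4.


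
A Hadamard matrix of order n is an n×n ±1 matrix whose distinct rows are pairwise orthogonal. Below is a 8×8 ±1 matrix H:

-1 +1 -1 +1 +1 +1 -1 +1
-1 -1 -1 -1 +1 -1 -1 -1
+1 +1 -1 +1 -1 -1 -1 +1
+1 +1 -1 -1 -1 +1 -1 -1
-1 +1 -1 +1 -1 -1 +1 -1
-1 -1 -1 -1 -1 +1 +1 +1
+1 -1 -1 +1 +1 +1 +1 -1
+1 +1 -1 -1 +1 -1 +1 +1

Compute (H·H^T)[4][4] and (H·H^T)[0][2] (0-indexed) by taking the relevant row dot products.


Row 0 of H: [-1, 1, -1, 1, 1, 1, -1, 1].
Row 2 of H: [1, 1, -1, 1, -1, -1, -1, 1].
Row 4 of H: [-1, 1, -1, 1, -1, -1, 1, -1].
(H·H^T)[4][4] = Σ_j H[4][j]·H[4][j] = (-1)² + (1)² + (-1)² + (1)² + (-1)² + (-1)² + (1)² + (-1)² = 1 + 1 + 1 + 1 + 1 + 1 + 1 + 1 = 8.
(H·H^T)[0][2] = Σ_j H[0][j]·H[2][j] = (-1)·(1) + (1)·(1) + (-1)·(-1) + (1)·(1) + (1)·(-1) + (1)·(-1) + (-1)·(-1) + (1)·(1) = -1 + 1 + 1 + 1 + -1 + -1 + 1 + 1 = 2.
Rows 0 and 2 are not orthogonal (dot product = 2 ≠ 0), so H is not a Hadamard matrix.

(4,4) entry = 8; (0,2) entry = 2.


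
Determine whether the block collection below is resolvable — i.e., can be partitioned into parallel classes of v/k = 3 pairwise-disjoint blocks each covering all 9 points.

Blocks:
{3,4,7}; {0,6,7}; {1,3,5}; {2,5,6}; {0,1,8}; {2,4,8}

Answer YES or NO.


v = 9, block size k = 3, number of blocks = 6.
For resolvability, blocks must partition into parallel classes of size v/k = 3.
Total blocks must therefore be a multiple of 3: 6 = 3·2 + 0 ⇒ divisible ✓.
Greedy packing gives 2 candidate class(es). Each should be a full parallel class (size 3, covers all 9 points).
  Class 1 (3 blocks): {3,4,7}; {2,5,6}; {0,1,8}. Points covered: [0, 1, 2, 3, 4, 5, 6, 7, 8].
  Class 2 (3 blocks): {0,6,7}; {1,3,5}; {2,4,8}. Points covered: [0, 1, 2, 3, 4, 5, 6, 7, 8].
All classes full (size 3)? YES. All classes cover every point? YES.
Resolvable? YES.

YES


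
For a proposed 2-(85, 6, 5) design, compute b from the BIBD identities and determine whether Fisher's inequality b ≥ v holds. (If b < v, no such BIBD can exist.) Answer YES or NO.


b = λv(v − 1)/(k(k − 1)) = 5·85·84/(6·5) = 35700/30 = 1190.
Compare with v = 85: b ≥ v, so Fisher's inequality holds.

YES


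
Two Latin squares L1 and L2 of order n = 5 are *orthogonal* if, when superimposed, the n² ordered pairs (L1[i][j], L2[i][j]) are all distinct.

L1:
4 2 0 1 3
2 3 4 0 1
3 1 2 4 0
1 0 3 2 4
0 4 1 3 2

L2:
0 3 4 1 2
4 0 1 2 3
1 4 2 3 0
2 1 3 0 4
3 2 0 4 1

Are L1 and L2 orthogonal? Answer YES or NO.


Form the n² = 25 superimposed pairs (L1[i][j], L2[i][j]), row by row (rows and columns indexed from 0):
row 0: (4,0) (2,3) (0,4) (1,1) (3,2)
row 1: (2,4) (3,0) (4,1) (0,2) (1,3)
row 2: (3,1) (1,4) (2,2) (4,3) (0,0)
row 3: (1,2) (0,1) (3,3) (2,0) (4,4)
row 4: (0,3) (4,2) (1,0) (3,4) (2,1)
Orthogonality requires all 25 pairs distinct.
Check by first coordinate: for each symbol s of L1, list the L2 entries in the n cells where L1 = s; they must all differ.
  L1 = 0: L2 entries (in reading order) 4, 2, 0, 1, 3 — all 5 distinct ✓
  L1 = 1: L2 entries (in reading order) 1, 3, 4, 2, 0 — all 5 distinct ✓
  L1 = 2: L2 entries (in reading order) 3, 4, 2, 0, 1 — all 5 distinct ✓
  L1 = 3: L2 entries (in reading order) 2, 0, 1, 3, 4 — all 5 distinct ✓
  L1 = 4: L2 entries (in reading order) 0, 1, 3, 4, 2 — all 5 distinct ✓
Every symbol of L1 meets every symbol of L2 exactly once, so all 25 pairs are distinct (25 of 25).
Conclusion: YES.

YES


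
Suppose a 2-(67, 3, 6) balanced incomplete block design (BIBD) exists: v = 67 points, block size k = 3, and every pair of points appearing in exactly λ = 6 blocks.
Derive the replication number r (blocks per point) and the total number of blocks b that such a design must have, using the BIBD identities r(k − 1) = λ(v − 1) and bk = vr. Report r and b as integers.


Any 2-(v, k, λ) BIBD satisfies two necessary conditions:
  (i)  Each point sits in r blocks, and counting incidences through any fixed point gives r(k − 1) = λ(v − 1), so r = λ(v − 1)/(k − 1).
  (ii) Total incidences bk = vr, so b = vr/k.
Step 1: r = λ(v − 1)/(k − 1) = 6·(67 − 1)/(3 − 1) = 6·66/2 = 396/2 = 198.
Step 2: b = vr/k = 67·198/3 = 13266/3 = 4422.
Check integrality: r = 198 ∈ Z ✓, b = 4422 ∈ Z ✓.
(These identities are necessary conditions: they determine r and b for any design with these parameters, but do not by themselves prove that one exists.)

r = 198, b = 4422.


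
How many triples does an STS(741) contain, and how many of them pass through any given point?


An STS(v) is a 2-(v, 3, 1) BIBD: block size k = 3, λ = 1.
Replication: r(k − 1) = λ(v − 1) ⇒ r·2 = 741 − 1 = 740 ⇒ r = 370.
Block count: bk = vr ⇒ b·3 = 741·370 = 274170 ⇒ b = 91390.

r = 370, b = 91390.


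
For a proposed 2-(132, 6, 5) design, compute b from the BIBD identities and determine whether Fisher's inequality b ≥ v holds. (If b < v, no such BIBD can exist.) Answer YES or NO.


b = λv(v − 1)/(k(k − 1)) = 5·132·131/(6·5) = 86460/30 = 2882.
Compare with v = 132: b ≥ v, so Fisher's inequality holds.

YES


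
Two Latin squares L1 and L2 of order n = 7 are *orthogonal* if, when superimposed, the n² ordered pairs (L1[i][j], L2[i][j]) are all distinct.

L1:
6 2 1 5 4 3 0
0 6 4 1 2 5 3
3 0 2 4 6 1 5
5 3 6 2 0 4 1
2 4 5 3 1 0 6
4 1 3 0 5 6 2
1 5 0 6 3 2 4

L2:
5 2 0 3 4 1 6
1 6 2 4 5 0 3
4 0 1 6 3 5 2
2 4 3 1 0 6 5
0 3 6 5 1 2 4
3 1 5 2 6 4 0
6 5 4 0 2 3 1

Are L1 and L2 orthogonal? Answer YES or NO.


Form the n² = 49 superimposed pairs (L1[i][j], L2[i][j]), row by row (rows and columns indexed from 0):
row 0: (6,5) (2,2) (1,0) (5,3) (4,4) (3,1) (0,6)
row 1: (0,1) (6,6) (4,2) (1,4) (2,5) (5,0) (3,3)
row 2: (3,4) (0,0) (2,1) (4,6) (6,3) (1,5) (5,2)
row 3: (5,2) (3,4) (6,3) (2,1) (0,0) (4,6) (1,5)
row 4: (2,0) (4,3) (5,6) (3,5) (1,1) (0,2) (6,4)
row 5: (4,3) (1,1) (3,5) (0,2) (5,6) (6,4) (2,0)
row 6: (1,6) (5,5) (0,4) (6,0) (3,2) (2,3) (4,1)
Orthogonality requires all 49 pairs distinct.
But the pair (5,2) repeats: cell (2,6) has L1 = 5, L2 = 2, and cell (3,0) has L1 = 5, L2 = 2.
A repeated pair means some other pair never occurs (only 35 distinct pairs out of 49), so the squares are not orthogonal.
Conclusion: NO.

NO


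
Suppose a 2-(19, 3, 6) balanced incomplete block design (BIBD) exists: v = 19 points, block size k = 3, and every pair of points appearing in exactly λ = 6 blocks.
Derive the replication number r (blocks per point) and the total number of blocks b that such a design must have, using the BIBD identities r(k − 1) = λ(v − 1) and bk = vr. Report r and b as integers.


Any 2-(v, k, λ) BIBD satisfies two necessary conditions:
  (i)  Each point sits in r blocks, and counting incidences through any fixed point gives r(k − 1) = λ(v − 1), so r = λ(v − 1)/(k − 1).
  (ii) Total incidences bk = vr, so b = vr/k.
Step 1: r = λ(v − 1)/(k − 1) = 6·(19 − 1)/(3 − 1) = 6·18/2 = 108/2 = 54.
Step 2: b = vr/k = 19·54/3 = 1026/3 = 342.
Check integrality: r = 54 ∈ Z ✓, b = 342 ∈ Z ✓.
(These identities are necessary conditions: they determine r and b for any design with these parameters, but do not by themselves prove that one exists.)

r = 54, b = 342.


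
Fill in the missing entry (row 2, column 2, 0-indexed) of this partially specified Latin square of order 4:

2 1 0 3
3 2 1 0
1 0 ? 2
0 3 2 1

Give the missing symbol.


Row 2 contains symbols [0, 1, 2] — missing [3].
Column 2 contains symbols [0, 1, 2] — missing [3].
The missing symbol must appear in both missing sets; intersection = [3].
Therefore the hidden value is 3.

Missing value = 3.


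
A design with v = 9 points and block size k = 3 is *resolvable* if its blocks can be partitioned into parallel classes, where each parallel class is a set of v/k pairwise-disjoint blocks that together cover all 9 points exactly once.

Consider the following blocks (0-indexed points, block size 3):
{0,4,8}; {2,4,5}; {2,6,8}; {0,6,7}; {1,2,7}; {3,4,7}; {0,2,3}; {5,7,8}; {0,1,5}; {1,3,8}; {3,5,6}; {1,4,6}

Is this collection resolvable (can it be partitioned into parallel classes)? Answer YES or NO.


v = 9, block size k = 3, number of blocks = 12.
For resolvability, blocks must partition into parallel classes of size v/k = 3.
Total blocks must therefore be a multiple of 3: 12 = 3·4 + 0 ⇒ divisible ✓.
Greedy packing gives 4 candidate class(es). Each should be a full parallel class (size 3, covers all 9 points).
  Class 1 (3 blocks): {0,4,8}; {1,2,7}; {3,5,6}. Points covered: [0, 1, 2, 3, 4, 5, 6, 7, 8].
  Class 2 (3 blocks): {2,4,5}; {0,6,7}; {1,3,8}. Points covered: [0, 1, 2, 3, 4, 5, 6, 7, 8].
  Class 3 (3 blocks): {2,6,8}; {3,4,7}; {0,1,5}. Points covered: [0, 1, 2, 3, 4, 5, 6, 7, 8].
  Class 4 (3 blocks): {0,2,3}; {5,7,8}; {1,4,6}. Points covered: [0, 1, 2, 3, 4, 5, 6, 7, 8].
All classes full (size 3)? YES. All classes cover every point? YES.
Resolvable? YES.

YES


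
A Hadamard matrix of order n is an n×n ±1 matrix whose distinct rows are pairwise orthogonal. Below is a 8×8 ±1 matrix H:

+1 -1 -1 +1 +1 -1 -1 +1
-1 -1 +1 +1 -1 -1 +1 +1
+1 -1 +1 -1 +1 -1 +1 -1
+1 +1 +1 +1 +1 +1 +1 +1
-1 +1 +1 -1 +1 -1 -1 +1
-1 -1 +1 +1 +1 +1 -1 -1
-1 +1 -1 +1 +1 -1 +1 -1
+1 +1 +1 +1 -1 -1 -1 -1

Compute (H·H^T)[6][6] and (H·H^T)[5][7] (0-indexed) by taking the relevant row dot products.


Row 5 of H: [-1, -1, 1, 1, 1, 1, -1, -1].
Row 6 of H: [-1, 1, -1, 1, 1, -1, 1, -1].
Row 7 of H: [1, 1, 1, 1, -1, -1, -1, -1].
(H·H^T)[6][6] = Σ_j H[6][j]·H[6][j] = (-1)² + (1)² + (-1)² + (1)² + (1)² + (-1)² + (1)² + (-1)² = 1 + 1 + 1 + 1 + 1 + 1 + 1 + 1 = 8.
(H·H^T)[5][7] = Σ_j H[5][j]·H[7][j] = (-1)·(1) + (-1)·(1) + (1)·(1) + (1)·(1) + (1)·(-1) + (1)·(-1) + (-1)·(-1) + (-1)·(-1) = -1 + -1 + 1 + 1 + -1 + -1 + 1 + 1 = 0.
So rows 5 and 7 are orthogonal; the diagonal entry equals n = 8.

(6,6) entry = 8; (5,7) entry = 0.


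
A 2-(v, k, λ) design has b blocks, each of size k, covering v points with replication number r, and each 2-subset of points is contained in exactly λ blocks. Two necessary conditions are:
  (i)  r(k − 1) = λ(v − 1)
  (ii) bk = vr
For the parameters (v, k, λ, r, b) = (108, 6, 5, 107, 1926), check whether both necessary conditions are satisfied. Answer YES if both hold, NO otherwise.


Condition (i): r(k − 1) = 107·5 = 535; λ(v − 1) = 5·107 = 535. Match? YES.
Condition (ii): bk = 1926·6 = 11556; vr = 108·107 = 11556. Match? YES.
Both conditions hold? YES.

YES


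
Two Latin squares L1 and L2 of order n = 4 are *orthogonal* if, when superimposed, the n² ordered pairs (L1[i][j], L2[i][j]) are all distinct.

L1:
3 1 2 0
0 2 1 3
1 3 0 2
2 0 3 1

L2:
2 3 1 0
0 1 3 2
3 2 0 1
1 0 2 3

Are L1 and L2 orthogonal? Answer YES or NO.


Form the n² = 16 superimposed pairs (L1[i][j], L2[i][j]), row by row (rows and columns indexed from 0):
row 0: (3,2) (1,3) (2,1) (0,0)
row 1: (0,0) (2,1) (1,3) (3,2)
row 2: (1,3) (3,2) (0,0) (2,1)
row 3: (2,1) (0,0) (3,2) (1,3)
Orthogonality requires all 16 pairs distinct.
But the pair (0,0) repeats: cell (0,3) has L1 = 0, L2 = 0, and cell (1,0) has L1 = 0, L2 = 0.
A repeated pair means some other pair never occurs (only 4 distinct pairs out of 16), so the squares are not orthogonal.
Conclusion: NO.

NO


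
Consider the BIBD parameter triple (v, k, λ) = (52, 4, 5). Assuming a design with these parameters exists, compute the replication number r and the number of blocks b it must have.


Any 2-(v, k, λ) BIBD satisfies two necessary conditions:
  (i)  Each point sits in r blocks, and counting incidences through any fixed point gives r(k − 1) = λ(v − 1), so r = λ(v − 1)/(k − 1).
  (ii) Total incidences bk = vr, so b = vr/k.
Step 1: r = λ(v − 1)/(k − 1) = 5·(52 − 1)/(4 − 1) = 5·51/3 = 255/3 = 85.
Step 2: b = vr/k = 52·85/4 = 4420/4 = 1105.
Check integrality: r = 85 ∈ Z ✓, b = 1105 ∈ Z ✓.
(These identities are necessary conditions: they determine r and b for any design with these parameters, but do not by themselves prove that one exists.)

r = 85, b = 1105.


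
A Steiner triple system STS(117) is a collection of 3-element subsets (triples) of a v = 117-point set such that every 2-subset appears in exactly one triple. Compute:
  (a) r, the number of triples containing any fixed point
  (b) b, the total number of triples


An STS(v) is a 2-(v, 3, 1) BIBD: block size k = 3, λ = 1.
Replication: r(k − 1) = λ(v − 1) ⇒ r·2 = 117 − 1 = 116 ⇒ r = 58.
Block count: bk = vr ⇒ b·3 = 117·58 = 6786 ⇒ b = 2262.
(Check via b = v(v − 1)/6 = 117·116/6 = 13572/6 = 2262.)

r = 58, b = 2262.


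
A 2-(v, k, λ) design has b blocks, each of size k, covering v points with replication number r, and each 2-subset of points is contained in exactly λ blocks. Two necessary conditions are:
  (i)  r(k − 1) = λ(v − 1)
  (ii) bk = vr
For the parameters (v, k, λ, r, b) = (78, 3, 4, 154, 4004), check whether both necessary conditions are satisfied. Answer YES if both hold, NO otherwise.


Condition (i): r(k − 1) = 154·2 = 308; λ(v − 1) = 4·77 = 308. Match? YES.
Condition (ii): bk = 4004·3 = 12012; vr = 78·154 = 12012. Match? YES.
Both conditions hold? YES.

YES


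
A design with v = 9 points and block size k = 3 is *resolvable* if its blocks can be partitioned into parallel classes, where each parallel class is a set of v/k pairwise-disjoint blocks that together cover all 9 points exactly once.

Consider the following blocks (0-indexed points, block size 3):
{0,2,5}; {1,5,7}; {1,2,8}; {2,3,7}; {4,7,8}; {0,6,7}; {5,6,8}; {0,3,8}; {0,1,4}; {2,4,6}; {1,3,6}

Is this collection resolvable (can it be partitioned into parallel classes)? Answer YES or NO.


v = 9, block size k = 3, number of blocks = 11.
For resolvability, blocks must partition into parallel classes of size v/k = 3.
Total blocks must therefore be a multiple of 3: 11 = 3·3 + 2 ⇒ not divisible ✗.
Resolvable? NO.

NO


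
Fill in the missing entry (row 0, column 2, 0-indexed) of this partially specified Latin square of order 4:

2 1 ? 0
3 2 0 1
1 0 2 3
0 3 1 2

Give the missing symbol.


Row 0 contains symbols [0, 1, 2] — missing [3].
Column 2 contains symbols [0, 1, 2] — missing [3].
The missing symbol must appear in both missing sets; intersection = [3].
Therefore the hidden value is 3.

Missing value = 3.


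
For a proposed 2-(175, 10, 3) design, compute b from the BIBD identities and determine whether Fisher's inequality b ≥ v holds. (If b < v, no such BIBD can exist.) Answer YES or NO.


b = λv(v − 1)/(k(k − 1)) = 3·175·174/(10·9) = 91350/90 = 1015.
Compare with v = 175: b ≥ v, so Fisher's inequality holds.

YES


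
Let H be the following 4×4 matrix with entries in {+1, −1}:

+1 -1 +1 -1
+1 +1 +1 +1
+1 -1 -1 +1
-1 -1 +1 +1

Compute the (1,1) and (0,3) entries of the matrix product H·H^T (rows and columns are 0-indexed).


Row 0 of H: [1, -1, 1, -1].
Row 1 of H: [1, 1, 1, 1].
Row 3 of H: [-1, -1, 1, 1].
(H·H^T)[1][1] = Σ_j H[1][j]·H[1][j] = (1)² + (1)² + (1)² + (1)² = 1 + 1 + 1 + 1 = 4.
(H·H^T)[0][3] = Σ_j H[0][j]·H[3][j] = (1)·(-1) + (-1)·(-1) + (1)·(1) + (-1)·(1) = -1 + 1 + 1 + -1 = 0.
So rows 0 and 3 are orthogonal; the diagonal entry equals n = 4.

(1,1) entry = 4; (0,3) entry = 0.


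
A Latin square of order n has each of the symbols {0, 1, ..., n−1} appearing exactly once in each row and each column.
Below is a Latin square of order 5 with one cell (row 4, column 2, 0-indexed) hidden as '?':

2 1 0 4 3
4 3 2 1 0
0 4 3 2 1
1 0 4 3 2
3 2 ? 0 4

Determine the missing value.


Row 4 contains symbols [0, 2, 3, 4] — missing [1].
Column 2 contains symbols [0, 2, 3, 4] — missing [1].
The missing symbol must appear in both missing sets; intersection = [1].
Therefore the hidden value is 1.

Missing value = 1.


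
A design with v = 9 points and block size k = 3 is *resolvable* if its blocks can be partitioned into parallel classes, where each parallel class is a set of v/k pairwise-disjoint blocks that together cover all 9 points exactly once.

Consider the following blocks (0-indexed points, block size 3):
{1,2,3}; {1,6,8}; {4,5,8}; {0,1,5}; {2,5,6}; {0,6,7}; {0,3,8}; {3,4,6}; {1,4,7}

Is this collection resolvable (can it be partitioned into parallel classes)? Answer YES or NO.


v = 9, block size k = 3, number of blocks = 9.
For resolvability, blocks must partition into parallel classes of size v/k = 3.
Total blocks must therefore be a multiple of 3: 9 = 3·3 + 0 ⇒ divisible ✓.
Consider block {1,6,8}. It intersects every other block in the collection, so no parallel class of size 3 can contain it.
Since every block must belong to some parallel class in a resolution, the collection cannot be partitioned into parallel classes.
Resolvable? NO.

NO


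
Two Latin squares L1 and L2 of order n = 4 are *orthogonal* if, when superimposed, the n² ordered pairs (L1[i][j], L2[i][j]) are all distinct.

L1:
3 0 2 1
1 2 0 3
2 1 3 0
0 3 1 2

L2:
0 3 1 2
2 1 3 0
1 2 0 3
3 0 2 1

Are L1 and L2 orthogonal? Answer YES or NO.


Form the n² = 16 superimposed pairs (L1[i][j], L2[i][j]), row by row (rows and columns indexed from 0):
row 0: (3,0) (0,3) (2,1) (1,2)
row 1: (1,2) (2,1) (0,3) (3,0)
row 2: (2,1) (1,2) (3,0) (0,3)
row 3: (0,3) (3,0) (1,2) (2,1)
Orthogonality requires all 16 pairs distinct.
But the pair (1,2) repeats: cell (0,3) has L1 = 1, L2 = 2, and cell (1,0) has L1 = 1, L2 = 2.
A repeated pair means some other pair never occurs (only 4 distinct pairs out of 16), so the squares are not orthogonal.
Conclusion: NO.

NO


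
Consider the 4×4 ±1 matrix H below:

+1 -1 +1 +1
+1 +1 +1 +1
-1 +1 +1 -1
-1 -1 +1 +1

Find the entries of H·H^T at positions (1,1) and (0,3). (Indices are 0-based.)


Row 0 of H: [1, -1, 1, 1].
Row 1 of H: [1, 1, 1, 1].
Row 3 of H: [-1, -1, 1, 1].
(H·H^T)[1][1] = Σ_j H[1][j]·H[1][j] = (1)² + (1)² + (1)² + (1)² = 1 + 1 + 1 + 1 = 4.
(H·H^T)[0][3] = Σ_j H[0][j]·H[3][j] = (1)·(-1) + (-1)·(-1) + (1)·(1) + (1)·(1) = -1 + 1 + 1 + 1 = 2.
Rows 0 and 3 are not orthogonal (dot product = 2 ≠ 0), so H is not a Hadamard matrix.

(1,1) entry = 4; (0,3) entry = 2.


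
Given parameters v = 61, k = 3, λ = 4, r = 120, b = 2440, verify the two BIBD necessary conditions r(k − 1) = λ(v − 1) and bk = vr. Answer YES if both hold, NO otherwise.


Condition (i): r(k − 1) = 120·2 = 240; λ(v − 1) = 4·60 = 240. Match? YES.
Condition (ii): bk = 2440·3 = 7320; vr = 61·120 = 7320. Match? YES.
Both conditions hold? YES.

YES


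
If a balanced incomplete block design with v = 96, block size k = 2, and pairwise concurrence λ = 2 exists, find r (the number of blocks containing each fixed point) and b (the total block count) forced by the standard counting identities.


Any 2-(v, k, λ) BIBD satisfies two necessary conditions:
  (i)  Each point sits in r blocks, and counting incidences through any fixed point gives r(k − 1) = λ(v − 1), so r = λ(v − 1)/(k − 1).
  (ii) Total incidences bk = vr, so b = vr/k.
Step 1: r = λ(v − 1)/(k − 1) = 2·(96 − 1)/(2 − 1) = 2·95/1 = 190/1 = 190.
Step 2: b = vr/k = 96·190/2 = 18240/2 = 9120.
Check integrality: r = 190 ∈ Z ✓, b = 9120 ∈ Z ✓.
(These identities are necessary conditions: they determine r and b for any design with these parameters, but do not by themselves prove that one exists.)

r = 190, b = 9120.
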